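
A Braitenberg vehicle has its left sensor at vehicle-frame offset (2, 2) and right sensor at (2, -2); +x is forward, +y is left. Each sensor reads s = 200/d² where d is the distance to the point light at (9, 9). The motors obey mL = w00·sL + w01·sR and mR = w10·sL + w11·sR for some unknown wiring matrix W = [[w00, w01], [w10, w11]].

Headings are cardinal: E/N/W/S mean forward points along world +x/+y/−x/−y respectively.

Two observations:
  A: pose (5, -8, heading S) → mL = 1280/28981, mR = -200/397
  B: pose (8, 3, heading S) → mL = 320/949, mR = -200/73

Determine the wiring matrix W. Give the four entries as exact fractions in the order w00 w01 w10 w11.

obs A: pose=(5,-8,S) → sL=40/73, sR=200/397, mL=1280/28981, mR=-200/397
obs B: pose=(8,3,S) → sL=40/13, sR=200/73, mL=320/949, mR=-200/73
sensor matrix S = [[40/73, 200/397], [40/13, 200/73]]; det S = -1344000/27502969
solve [mL_A; mL_B] = S·[w00; w01] and [mR_A; mR_B] = S·[w10; w11]:
  w00 = 1, w01 = -1, w10 = 0, w11 = -1

1 -1 0 -1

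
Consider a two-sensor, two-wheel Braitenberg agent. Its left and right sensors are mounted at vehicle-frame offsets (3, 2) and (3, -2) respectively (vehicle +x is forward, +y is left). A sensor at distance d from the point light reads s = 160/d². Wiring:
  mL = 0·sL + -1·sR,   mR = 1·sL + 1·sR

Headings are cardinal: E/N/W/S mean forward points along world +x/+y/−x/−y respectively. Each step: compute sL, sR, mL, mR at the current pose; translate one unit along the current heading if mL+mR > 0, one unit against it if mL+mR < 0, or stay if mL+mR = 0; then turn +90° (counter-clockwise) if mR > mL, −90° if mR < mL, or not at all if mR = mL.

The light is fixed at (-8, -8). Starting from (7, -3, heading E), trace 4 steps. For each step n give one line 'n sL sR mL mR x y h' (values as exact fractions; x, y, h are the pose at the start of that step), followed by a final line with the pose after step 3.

0 160/373 160/333 -160/333 112960/124209 7 -3 E
1 8/13 40/97 -40/97 1296/1261 8 -3 N
2 32/37 160/233 -160/233 13376/8621 8 -2 W
3 80/149 80/89 -80/89 19040/13261 7 -2 S
final 7 -3 E

n=0: pose=(7,-3,E); sL=160/373, sR=160/333; mL=-160/333, mR=112960/124209; mL+mR=160/373 → advance +1; mR−mL=172640/124209 → turn +1·90°
n=1: pose=(8,-3,N); sL=8/13, sR=40/97; mL=-40/97, mR=1296/1261; mL+mR=8/13 → advance +1; mR−mL=1816/1261 → turn +1·90°
n=2: pose=(8,-2,W); sL=32/37, sR=160/233; mL=-160/233, mR=13376/8621; mL+mR=32/37 → advance +1; mR−mL=19296/8621 → turn +1·90°
n=3: pose=(7,-2,S); sL=80/149, sR=80/89; mL=-80/89, mR=19040/13261; mL+mR=80/149 → advance +1; mR−mL=30960/13261 → turn +1·90°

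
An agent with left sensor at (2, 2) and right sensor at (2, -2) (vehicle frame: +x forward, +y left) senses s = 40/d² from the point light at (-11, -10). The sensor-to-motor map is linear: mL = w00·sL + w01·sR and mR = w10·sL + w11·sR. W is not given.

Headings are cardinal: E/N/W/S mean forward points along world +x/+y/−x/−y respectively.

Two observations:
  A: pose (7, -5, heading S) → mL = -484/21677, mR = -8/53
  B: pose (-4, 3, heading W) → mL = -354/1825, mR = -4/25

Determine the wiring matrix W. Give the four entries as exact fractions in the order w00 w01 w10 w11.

-1 1/2 0 -1

obs A: pose=(7,-5,S) → sL=40/409, sR=8/53, mL=-484/21677, mR=-8/53
obs B: pose=(-4,3,W) → sL=20/73, sR=4/25, mL=-354/1825, mR=-4/25
sensor matrix S = [[40/409, 8/53], [20/73, 4/25]]; det S = -203392/7912105
solve [mL_A; mL_B] = S·[w00; w01] and [mR_A; mR_B] = S·[w10; w11]:
  w00 = -1, w01 = 1/2, w10 = 0, w11 = -1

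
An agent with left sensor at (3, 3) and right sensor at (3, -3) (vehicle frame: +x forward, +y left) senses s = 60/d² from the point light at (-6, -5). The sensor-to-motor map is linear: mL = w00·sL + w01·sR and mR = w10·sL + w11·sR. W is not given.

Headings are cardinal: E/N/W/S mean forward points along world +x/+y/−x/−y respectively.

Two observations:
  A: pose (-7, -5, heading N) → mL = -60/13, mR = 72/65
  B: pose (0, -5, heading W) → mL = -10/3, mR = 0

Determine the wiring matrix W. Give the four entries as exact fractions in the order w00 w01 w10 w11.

0 -1 -1/2 1/2

obs A: pose=(-7,-5,N) → sL=12/5, sR=60/13, mL=-60/13, mR=72/65
obs B: pose=(0,-5,W) → sL=10/3, sR=10/3, mL=-10/3, mR=0
sensor matrix S = [[12/5, 60/13], [10/3, 10/3]]; det S = -96/13
solve [mL_A; mL_B] = S·[w00; w01] and [mR_A; mR_B] = S·[w10; w11]:
  w00 = 0, w01 = -1, w10 = -1/2, w11 = 1/2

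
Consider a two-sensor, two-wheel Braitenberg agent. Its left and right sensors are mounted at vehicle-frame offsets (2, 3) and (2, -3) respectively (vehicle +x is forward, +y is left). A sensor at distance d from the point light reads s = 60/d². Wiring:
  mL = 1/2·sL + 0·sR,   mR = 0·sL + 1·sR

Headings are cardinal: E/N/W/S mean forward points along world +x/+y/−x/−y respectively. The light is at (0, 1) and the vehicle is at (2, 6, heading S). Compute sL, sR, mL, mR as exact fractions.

left sensor world pos  = (5, 4); dL² = 34
right sensor world pos = (-1, 4); dR² = 10
sL = 60/34 = 30/17
sR = 60/10 = 6
mL = 1/2·sL + 0·sR = 15/17
mR = 0·sL + 1·sR = 6

30/17 6 15/17 6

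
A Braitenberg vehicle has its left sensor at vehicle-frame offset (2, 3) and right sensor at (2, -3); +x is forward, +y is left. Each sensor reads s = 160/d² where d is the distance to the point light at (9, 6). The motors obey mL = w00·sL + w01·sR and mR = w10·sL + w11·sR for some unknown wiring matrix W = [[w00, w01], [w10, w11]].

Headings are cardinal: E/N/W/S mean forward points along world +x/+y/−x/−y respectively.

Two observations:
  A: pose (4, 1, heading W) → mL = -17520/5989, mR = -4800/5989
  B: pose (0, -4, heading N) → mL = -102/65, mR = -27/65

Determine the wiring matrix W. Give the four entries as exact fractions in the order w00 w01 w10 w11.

-1 -1/2 1/2 -1/2

obs A: pose=(4,1,W) → sL=160/113, sR=160/53, mL=-17520/5989, mR=-4800/5989
obs B: pose=(0,-4,N) → sL=10/13, sR=8/5, mL=-102/65, mR=-27/65
sensor matrix S = [[160/113, 160/53], [10/13, 8/5]]; det S = -4416/77857
solve [mL_A; mL_B] = S·[w00; w01] and [mR_A; mR_B] = S·[w10; w11]:
  w00 = -1, w01 = -1/2, w10 = 1/2, w11 = -1/2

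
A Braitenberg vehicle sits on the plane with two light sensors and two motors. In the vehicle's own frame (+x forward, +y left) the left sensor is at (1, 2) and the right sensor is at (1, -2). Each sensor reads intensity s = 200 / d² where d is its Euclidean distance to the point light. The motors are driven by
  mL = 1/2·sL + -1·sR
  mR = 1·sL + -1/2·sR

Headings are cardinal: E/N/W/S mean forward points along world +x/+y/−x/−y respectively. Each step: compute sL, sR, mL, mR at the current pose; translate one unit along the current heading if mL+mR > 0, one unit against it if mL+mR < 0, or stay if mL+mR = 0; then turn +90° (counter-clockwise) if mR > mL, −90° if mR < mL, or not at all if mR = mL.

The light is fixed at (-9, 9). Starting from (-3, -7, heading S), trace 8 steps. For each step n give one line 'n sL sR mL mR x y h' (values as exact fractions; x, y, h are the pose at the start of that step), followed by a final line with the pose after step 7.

n=0: pose=(-3,-7,S); sL=200/353, sR=40/61; mL=-8020/21533, mR=5140/21533; mL+mR=-2880/21533 → advance -1; mR−mL=13160/21533 → turn +1·90°
n=1: pose=(-3,-6,E); sL=100/109, sR=100/169; mL=-2450/18421, mR=11450/18421; mL+mR=9000/18421 → advance +1; mR−mL=13900/18421 → turn +1·90°
n=2: pose=(-2,-6,N); sL=200/221, sR=200/277; mL=-16500/61217, mR=33300/61217; mL+mR=16800/61217 → advance +1; mR−mL=49800/61217 → turn +1·90°
n=3: pose=(-2,-5,W); sL=50/73, sR=10/9; mL=-505/657, mR=85/657; mL+mR=-140/219 → advance -1; mR−mL=590/657 → turn +1·90°
n=4: pose=(-1,-5,S); sL=8/13, sR=200/261; mL=-1556/3393, mR=788/3393; mL+mR=-256/1131 → advance -1; mR−mL=2344/3393 → turn +1·90°
n=5: pose=(-1,-4,E); sL=100/101, sR=100/153; mL=-2450/15453, mR=10250/15453; mL+mR=2600/5151 → advance +1; mR−mL=12700/15453 → turn +1·90°
n=6: pose=(0,-4,N); sL=200/193, sR=40/53; mL=-2420/10229, mR=6740/10229; mL+mR=4320/10229 → advance +1; mR−mL=9160/10229 → turn +1·90°
n=7: pose=(0,-3,W); sL=10/13, sR=50/41; mL=-445/533, mR=85/533; mL+mR=-360/533 → advance -1; mR−mL=530/533 → turn +1·90°

0 200/353 40/61 -8020/21533 5140/21533 -3 -7 S
1 100/109 100/169 -2450/18421 11450/18421 -3 -6 E
2 200/221 200/277 -16500/61217 33300/61217 -2 -6 N
3 50/73 10/9 -505/657 85/657 -2 -5 W
4 8/13 200/261 -1556/3393 788/3393 -1 -5 S
5 100/101 100/153 -2450/15453 10250/15453 -1 -4 E
6 200/193 40/53 -2420/10229 6740/10229 0 -4 N
7 10/13 50/41 -445/533 85/533 0 -3 W
final 1 -3 S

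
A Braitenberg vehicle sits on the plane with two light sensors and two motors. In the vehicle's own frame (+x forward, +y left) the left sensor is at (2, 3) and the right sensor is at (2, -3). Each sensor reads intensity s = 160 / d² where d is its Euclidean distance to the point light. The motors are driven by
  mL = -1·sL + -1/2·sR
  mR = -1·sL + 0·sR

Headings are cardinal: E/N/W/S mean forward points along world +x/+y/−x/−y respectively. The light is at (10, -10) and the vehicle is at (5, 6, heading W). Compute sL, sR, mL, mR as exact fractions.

80/109 16/41 -4152/4469 -80/109

left sensor world pos  = (3, 3); dL² = 218
right sensor world pos = (3, 9); dR² = 410
sL = 160/218 = 80/109
sR = 160/410 = 16/41
mL = -1·sL + -1/2·sR = -4152/4469
mR = -1·sL + 0·sR = -80/109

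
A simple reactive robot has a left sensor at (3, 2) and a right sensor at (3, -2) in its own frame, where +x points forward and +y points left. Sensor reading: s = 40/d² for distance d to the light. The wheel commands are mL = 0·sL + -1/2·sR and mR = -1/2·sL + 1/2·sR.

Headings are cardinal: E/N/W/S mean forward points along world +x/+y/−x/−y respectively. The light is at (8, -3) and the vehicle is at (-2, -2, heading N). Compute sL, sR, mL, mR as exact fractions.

left sensor world pos  = (-4, 1); dL² = 160
right sensor world pos = (0, 1); dR² = 80
sL = 40/160 = 1/4
sR = 40/80 = 1/2
mL = 0·sL + -1/2·sR = -1/4
mR = -1/2·sL + 1/2·sR = 1/8

1/4 1/2 -1/4 1/8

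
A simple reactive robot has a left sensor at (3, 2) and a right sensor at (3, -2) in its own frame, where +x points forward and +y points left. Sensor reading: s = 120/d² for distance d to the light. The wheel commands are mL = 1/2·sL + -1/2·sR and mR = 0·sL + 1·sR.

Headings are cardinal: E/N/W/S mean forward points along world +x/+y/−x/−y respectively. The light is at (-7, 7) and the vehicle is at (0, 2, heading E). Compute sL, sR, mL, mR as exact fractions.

120/109 120/149 2400/16241 120/149

left sensor world pos  = (3, 4); dL² = 109
right sensor world pos = (3, 0); dR² = 149
sL = 120/109 = 120/109
sR = 120/149 = 120/149
mL = 1/2·sL + -1/2·sR = 2400/16241
mR = 0·sL + 1·sR = 120/149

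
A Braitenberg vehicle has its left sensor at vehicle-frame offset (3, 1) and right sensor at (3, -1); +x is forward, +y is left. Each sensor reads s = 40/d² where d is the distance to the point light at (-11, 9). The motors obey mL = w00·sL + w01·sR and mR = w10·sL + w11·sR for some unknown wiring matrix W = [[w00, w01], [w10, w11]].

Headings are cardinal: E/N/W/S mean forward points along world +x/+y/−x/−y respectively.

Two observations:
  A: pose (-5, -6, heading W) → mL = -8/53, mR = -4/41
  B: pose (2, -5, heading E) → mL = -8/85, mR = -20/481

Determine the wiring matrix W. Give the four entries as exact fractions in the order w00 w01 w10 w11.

obs A: pose=(-5,-6,W) → sL=8/53, sR=8/41, mL=-8/53, mR=-4/41
obs B: pose=(2,-5,E) → sL=8/85, sR=40/481, mL=-8/85, mR=-20/481
sensor matrix S = [[8/53, 8/41], [8/85, 40/481]]; det S = -516352/88843105
solve [mL_A; mL_B] = S·[w00; w01] and [mR_A; mR_B] = S·[w10; w11]:
  w00 = -1, w01 = 0, w10 = 0, w11 = -1/2

-1 0 0 -1/2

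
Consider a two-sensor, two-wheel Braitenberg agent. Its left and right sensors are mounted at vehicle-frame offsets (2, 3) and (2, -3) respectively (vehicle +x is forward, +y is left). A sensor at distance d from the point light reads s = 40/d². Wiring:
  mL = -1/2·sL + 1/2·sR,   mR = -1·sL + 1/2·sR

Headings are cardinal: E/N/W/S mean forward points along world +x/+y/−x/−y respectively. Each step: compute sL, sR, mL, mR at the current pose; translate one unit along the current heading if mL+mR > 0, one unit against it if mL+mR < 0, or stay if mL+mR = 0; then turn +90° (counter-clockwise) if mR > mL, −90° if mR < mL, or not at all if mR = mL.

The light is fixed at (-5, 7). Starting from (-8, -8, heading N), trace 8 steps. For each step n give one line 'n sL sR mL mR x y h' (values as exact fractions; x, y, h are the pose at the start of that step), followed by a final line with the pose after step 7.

n=0: pose=(-8,-8,N); sL=8/41, sR=40/169; mL=144/6929, mR=-532/6929; mL+mR=-388/6929 → advance -1; mR−mL=-4/41 → turn -1·90°
n=1: pose=(-8,-9,E); sL=4/17, sR=20/181; mL=-192/3077, mR=-554/3077; mL+mR=-746/3077 → advance -1; mR−mL=-2/17 → turn -1·90°
n=2: pose=(-9,-9,S); sL=8/65, sR=40/373; mL=-192/24245, mR=-1684/24245; mL+mR=-1876/24245 → advance -1; mR−mL=-4/65 → turn -1·90°
n=3: pose=(-9,-8,W); sL=1/9, sR=2/9; mL=1/18, mR=0; mL+mR=1/18 → advance +1; mR−mL=-1/18 → turn -1·90°
n=4: pose=(-10,-8,N); sL=40/233, sR=40/173; mL=1200/40309, mR=-2260/40309; mL+mR=-1060/40309 → advance -1; mR−mL=-20/233 → turn -1·90°
n=5: pose=(-10,-9,E); sL=20/89, sR=4/37; mL=-192/3293, mR=-562/3293; mL+mR=-754/3293 → advance -1; mR−mL=-10/89 → turn -1·90°
n=6: pose=(-11,-9,S); sL=40/333, sR=8/81; mL=-32/2997, mR=-212/2997; mL+mR=-244/2997 → advance -1; mR−mL=-20/333 → turn -1·90°
n=7: pose=(-11,-8,W); sL=10/97, sR=5/26; mL=225/5044, mR=-35/5044; mL+mR=95/2522 → advance +1; mR−mL=-5/97 → turn -1·90°

0 8/41 40/169 144/6929 -532/6929 -8 -8 N
1 4/17 20/181 -192/3077 -554/3077 -8 -9 E
2 8/65 40/373 -192/24245 -1684/24245 -9 -9 S
3 1/9 2/9 1/18 0 -9 -8 W
4 40/233 40/173 1200/40309 -2260/40309 -10 -8 N
5 20/89 4/37 -192/3293 -562/3293 -10 -9 E
6 40/333 8/81 -32/2997 -212/2997 -11 -9 S
7 10/97 5/26 225/5044 -35/5044 -11 -8 W
final -12 -8 N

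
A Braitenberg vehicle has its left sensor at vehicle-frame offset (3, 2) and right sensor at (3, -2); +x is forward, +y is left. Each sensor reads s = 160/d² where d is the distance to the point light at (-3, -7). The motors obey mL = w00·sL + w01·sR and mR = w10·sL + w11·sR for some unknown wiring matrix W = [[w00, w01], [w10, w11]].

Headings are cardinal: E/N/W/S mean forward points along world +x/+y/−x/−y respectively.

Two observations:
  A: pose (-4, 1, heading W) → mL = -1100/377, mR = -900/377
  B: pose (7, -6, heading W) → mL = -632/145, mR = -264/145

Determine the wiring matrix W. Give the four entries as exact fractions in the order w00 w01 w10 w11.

-1/2 -1 -1 1/2

obs A: pose=(-4,1,W) → sL=40/13, sR=40/29, mL=-1100/377, mR=-900/377
obs B: pose=(7,-6,W) → sL=16/5, sR=80/29, mL=-632/145, mR=-264/145
sensor matrix S = [[40/13, 40/29], [16/5, 80/29]]; det S = 1536/377
solve [mL_A; mL_B] = S·[w00; w01] and [mR_A; mR_B] = S·[w10; w11]:
  w00 = -1/2, w01 = -1, w10 = -1, w11 = 1/2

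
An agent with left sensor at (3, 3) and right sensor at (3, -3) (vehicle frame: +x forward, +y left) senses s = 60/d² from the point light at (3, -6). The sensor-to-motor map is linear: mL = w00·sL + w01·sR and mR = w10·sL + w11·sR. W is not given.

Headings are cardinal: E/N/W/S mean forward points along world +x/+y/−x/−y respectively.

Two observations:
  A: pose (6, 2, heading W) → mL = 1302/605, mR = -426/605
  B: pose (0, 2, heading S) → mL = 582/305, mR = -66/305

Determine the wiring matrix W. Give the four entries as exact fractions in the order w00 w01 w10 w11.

1 -1/2 -1/2 1

obs A: pose=(6,2,W) → sL=12/5, sR=60/121, mL=1302/605, mR=-426/605
obs B: pose=(0,2,S) → sL=12/5, sR=60/61, mL=582/305, mR=-66/305
sensor matrix S = [[12/5, 60/121], [12/5, 60/61]]; det S = 8640/7381
solve [mL_A; mL_B] = S·[w00; w01] and [mR_A; mR_B] = S·[w10; w11]:
  w00 = 1, w01 = -1/2, w10 = -1/2, w11 = 1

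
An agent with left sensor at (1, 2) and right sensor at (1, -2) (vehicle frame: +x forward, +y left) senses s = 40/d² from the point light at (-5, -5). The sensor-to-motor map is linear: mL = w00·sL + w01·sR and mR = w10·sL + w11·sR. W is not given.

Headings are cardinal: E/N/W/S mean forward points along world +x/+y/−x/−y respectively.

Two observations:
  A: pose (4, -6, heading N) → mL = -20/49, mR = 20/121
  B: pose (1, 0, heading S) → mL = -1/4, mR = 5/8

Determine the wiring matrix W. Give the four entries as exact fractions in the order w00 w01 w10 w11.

obs A: pose=(4,-6,N) → sL=40/49, sR=40/121, mL=-20/49, mR=20/121
obs B: pose=(1,0,S) → sL=1/2, sR=5/4, mL=-1/4, mR=5/8
sensor matrix S = [[40/49, 40/121], [1/2, 5/4]]; det S = 5070/5929
solve [mL_A; mL_B] = S·[w00; w01] and [mR_A; mR_B] = S·[w10; w11]:
  w00 = -1/2, w01 = 0, w10 = 0, w11 = 1/2

-1/2 0 0 1/2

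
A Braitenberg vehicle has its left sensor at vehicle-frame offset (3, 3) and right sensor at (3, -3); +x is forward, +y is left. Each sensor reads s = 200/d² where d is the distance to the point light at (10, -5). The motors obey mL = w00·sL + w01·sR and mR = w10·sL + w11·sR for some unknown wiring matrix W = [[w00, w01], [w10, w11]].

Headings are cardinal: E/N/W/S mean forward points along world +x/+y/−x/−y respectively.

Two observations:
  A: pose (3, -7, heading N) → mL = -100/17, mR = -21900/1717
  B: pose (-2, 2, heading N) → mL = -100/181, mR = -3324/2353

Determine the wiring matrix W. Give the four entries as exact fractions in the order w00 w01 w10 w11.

0 -1/2 -1/2 -1

obs A: pose=(3,-7,N) → sL=200/101, sR=200/17, mL=-100/17, mR=-21900/1717
obs B: pose=(-2,2,N) → sL=8/13, sR=200/181, mL=-100/181, mR=-3324/2353
sensor matrix S = [[200/101, 200/17], [8/13, 200/181]]; det S = -20409600/4040101
solve [mL_A; mL_B] = S·[w00; w01] and [mR_A; mR_B] = S·[w10; w11]:
  w00 = 0, w01 = -1/2, w10 = -1/2, w11 = -1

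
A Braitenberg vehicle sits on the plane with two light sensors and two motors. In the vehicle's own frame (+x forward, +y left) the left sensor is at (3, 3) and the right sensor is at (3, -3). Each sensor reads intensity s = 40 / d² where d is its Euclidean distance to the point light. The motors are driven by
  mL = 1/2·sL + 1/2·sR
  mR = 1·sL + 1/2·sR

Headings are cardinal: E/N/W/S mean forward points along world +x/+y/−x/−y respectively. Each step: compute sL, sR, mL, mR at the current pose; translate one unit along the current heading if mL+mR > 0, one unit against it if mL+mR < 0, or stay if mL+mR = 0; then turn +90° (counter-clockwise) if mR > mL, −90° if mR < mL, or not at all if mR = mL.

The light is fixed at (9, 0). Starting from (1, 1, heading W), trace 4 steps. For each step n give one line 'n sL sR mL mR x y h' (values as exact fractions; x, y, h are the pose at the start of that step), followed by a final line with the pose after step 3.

0 8/25 40/137 1048/3425 1596/3425 1 1 W
1 1 10/37 47/74 42/37 0 1 S
2 8/9 8/9 8/9 4/3 0 0 E
3 4/13 20/17 164/221 198/221 1 0 N
final 1 1 W

n=0: pose=(1,1,W); sL=8/25, sR=40/137; mL=1048/3425, mR=1596/3425; mL+mR=2644/3425 → advance +1; mR−mL=4/25 → turn +1·90°
n=1: pose=(0,1,S); sL=1, sR=10/37; mL=47/74, mR=42/37; mL+mR=131/74 → advance +1; mR−mL=1/2 → turn +1·90°
n=2: pose=(0,0,E); sL=8/9, sR=8/9; mL=8/9, mR=4/3; mL+mR=20/9 → advance +1; mR−mL=4/9 → turn +1·90°
n=3: pose=(1,0,N); sL=4/13, sR=20/17; mL=164/221, mR=198/221; mL+mR=362/221 → advance +1; mR−mL=2/13 → turn +1·90°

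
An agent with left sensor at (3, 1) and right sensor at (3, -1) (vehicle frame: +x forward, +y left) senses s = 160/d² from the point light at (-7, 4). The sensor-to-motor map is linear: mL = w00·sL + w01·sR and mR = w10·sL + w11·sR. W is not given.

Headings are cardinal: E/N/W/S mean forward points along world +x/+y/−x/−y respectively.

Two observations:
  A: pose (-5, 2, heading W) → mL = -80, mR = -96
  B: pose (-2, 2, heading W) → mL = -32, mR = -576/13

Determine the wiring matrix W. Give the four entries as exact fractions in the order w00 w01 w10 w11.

0 -1 -1 -1

obs A: pose=(-5,2,W) → sL=16, sR=80, mL=-80, mR=-96
obs B: pose=(-2,2,W) → sL=160/13, sR=32, mL=-32, mR=-576/13
sensor matrix S = [[16, 80], [160/13, 32]]; det S = -6144/13
solve [mL_A; mL_B] = S·[w00; w01] and [mR_A; mR_B] = S·[w10; w11]:
  w00 = 0, w01 = -1, w10 = -1, w11 = -1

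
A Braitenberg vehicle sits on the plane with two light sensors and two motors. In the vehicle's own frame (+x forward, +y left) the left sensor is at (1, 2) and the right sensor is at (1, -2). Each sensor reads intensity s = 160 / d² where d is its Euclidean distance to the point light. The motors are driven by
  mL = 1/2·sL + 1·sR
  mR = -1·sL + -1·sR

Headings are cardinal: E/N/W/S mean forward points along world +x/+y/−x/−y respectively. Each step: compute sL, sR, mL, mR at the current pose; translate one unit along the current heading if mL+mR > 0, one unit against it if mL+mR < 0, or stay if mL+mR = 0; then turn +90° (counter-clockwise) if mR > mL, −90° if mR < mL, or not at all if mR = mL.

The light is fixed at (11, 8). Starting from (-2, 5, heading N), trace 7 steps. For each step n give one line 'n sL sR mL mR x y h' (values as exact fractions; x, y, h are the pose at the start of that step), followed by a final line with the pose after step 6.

0 160/229 32/25 9328/5725 -11328/5725 -2 5 N
1 40/37 8/9 476/333 -656/333 -2 4 E
2 160/169 160/281 49520/47489 -72000/47489 -3 4 S
3 16/25 80/113 2904/2825 -3808/2825 -3 5 W
4 160/229 32/25 9328/5725 -11328/5725 -2 5 N
5 40/37 8/9 476/333 -656/333 -2 4 E
6 160/169 160/281 49520/47489 -72000/47489 -3 4 S
final -3 5 W

n=0: pose=(-2,5,N); sL=160/229, sR=32/25; mL=9328/5725, mR=-11328/5725; mL+mR=-80/229 → advance -1; mR−mL=-20656/5725 → turn -1·90°
n=1: pose=(-2,4,E); sL=40/37, sR=8/9; mL=476/333, mR=-656/333; mL+mR=-20/37 → advance -1; mR−mL=-1132/333 → turn -1·90°
n=2: pose=(-3,4,S); sL=160/169, sR=160/281; mL=49520/47489, mR=-72000/47489; mL+mR=-80/169 → advance -1; mR−mL=-121520/47489 → turn -1·90°
n=3: pose=(-3,5,W); sL=16/25, sR=80/113; mL=2904/2825, mR=-3808/2825; mL+mR=-8/25 → advance -1; mR−mL=-6712/2825 → turn -1·90°
n=4: pose=(-2,5,N); sL=160/229, sR=32/25; mL=9328/5725, mR=-11328/5725; mL+mR=-80/229 → advance -1; mR−mL=-20656/5725 → turn -1·90°
n=5: pose=(-2,4,E); sL=40/37, sR=8/9; mL=476/333, mR=-656/333; mL+mR=-20/37 → advance -1; mR−mL=-1132/333 → turn -1·90°
n=6: pose=(-3,4,S); sL=160/169, sR=160/281; mL=49520/47489, mR=-72000/47489; mL+mR=-80/169 → advance -1; mR−mL=-121520/47489 → turn -1·90°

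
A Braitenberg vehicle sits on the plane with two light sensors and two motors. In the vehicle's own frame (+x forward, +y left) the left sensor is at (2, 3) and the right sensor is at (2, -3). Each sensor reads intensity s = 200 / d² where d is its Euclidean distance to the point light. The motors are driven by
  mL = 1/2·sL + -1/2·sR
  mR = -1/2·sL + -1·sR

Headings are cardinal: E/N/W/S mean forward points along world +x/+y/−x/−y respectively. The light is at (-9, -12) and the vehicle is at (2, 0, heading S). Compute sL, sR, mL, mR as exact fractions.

25/37 50/41 -825/3034 -4725/3034

left sensor world pos  = (5, -2); dL² = 296
right sensor world pos = (-1, -2); dR² = 164
sL = 200/296 = 25/37
sR = 200/164 = 50/41
mL = 1/2·sL + -1/2·sR = -825/3034
mR = -1/2·sL + -1·sR = -4725/3034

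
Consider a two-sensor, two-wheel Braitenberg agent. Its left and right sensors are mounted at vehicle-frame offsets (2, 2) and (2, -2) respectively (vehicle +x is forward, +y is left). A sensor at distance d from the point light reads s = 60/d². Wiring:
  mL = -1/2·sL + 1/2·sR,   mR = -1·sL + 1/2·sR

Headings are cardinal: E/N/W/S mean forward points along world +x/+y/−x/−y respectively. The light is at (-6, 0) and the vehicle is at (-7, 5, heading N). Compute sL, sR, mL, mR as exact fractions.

30/29 6/5 12/145 -63/145

left sensor world pos  = (-9, 7); dL² = 58
right sensor world pos = (-5, 7); dR² = 50
sL = 60/58 = 30/29
sR = 60/50 = 6/5
mL = -1/2·sL + 1/2·sR = 12/145
mR = -1·sL + 1/2·sR = -63/145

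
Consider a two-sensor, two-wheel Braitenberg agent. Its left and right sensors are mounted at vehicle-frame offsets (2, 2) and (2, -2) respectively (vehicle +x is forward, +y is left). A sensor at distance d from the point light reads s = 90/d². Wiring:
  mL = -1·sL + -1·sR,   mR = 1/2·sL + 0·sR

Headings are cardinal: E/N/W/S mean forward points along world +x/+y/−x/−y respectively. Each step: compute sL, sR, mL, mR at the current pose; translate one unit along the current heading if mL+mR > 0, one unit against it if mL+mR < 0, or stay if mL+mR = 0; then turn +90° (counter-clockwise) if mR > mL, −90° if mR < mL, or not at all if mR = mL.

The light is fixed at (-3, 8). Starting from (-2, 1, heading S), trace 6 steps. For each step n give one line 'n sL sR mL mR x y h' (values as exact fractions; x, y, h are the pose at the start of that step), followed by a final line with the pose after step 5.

n=0: pose=(-2,1,S); sL=1, sR=45/41; mL=-86/41, mR=1/2; mL+mR=-131/82 → advance -1; mR−mL=213/82 → turn +1·90°
n=1: pose=(-2,2,E); sL=18/5, sR=90/73; mL=-1764/365, mR=9/5; mL+mR=-1107/365 → advance -1; mR−mL=2421/365 → turn +1·90°
n=2: pose=(-3,2,N); sL=9/2, sR=9/2; mL=-9, mR=9/4; mL+mR=-27/4 → advance -1; mR−mL=45/4 → turn +1·90°
n=3: pose=(-3,1,W); sL=18/17, sR=90/29; mL=-2052/493, mR=9/17; mL+mR=-1791/493 → advance -1; mR−mL=2313/493 → turn +1·90°
n=4: pose=(-2,1,S); sL=1, sR=45/41; mL=-86/41, mR=1/2; mL+mR=-131/82 → advance -1; mR−mL=213/82 → turn +1·90°
n=5: pose=(-2,2,E); sL=18/5, sR=90/73; mL=-1764/365, mR=9/5; mL+mR=-1107/365 → advance -1; mR−mL=2421/365 → turn +1·90°

0 1 45/41 -86/41 1/2 -2 1 S
1 18/5 90/73 -1764/365 9/5 -2 2 E
2 9/2 9/2 -9 9/4 -3 2 N
3 18/17 90/29 -2052/493 9/17 -3 1 W
4 1 45/41 -86/41 1/2 -2 1 S
5 18/5 90/73 -1764/365 9/5 -2 2 E
final -3 2 N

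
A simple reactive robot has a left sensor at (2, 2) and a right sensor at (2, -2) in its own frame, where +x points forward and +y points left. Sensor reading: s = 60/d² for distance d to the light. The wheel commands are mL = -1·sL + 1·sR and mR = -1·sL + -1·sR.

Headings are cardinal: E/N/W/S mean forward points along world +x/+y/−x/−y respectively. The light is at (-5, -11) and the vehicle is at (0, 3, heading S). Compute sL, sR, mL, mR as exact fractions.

left sensor world pos  = (2, 1); dL² = 193
right sensor world pos = (-2, 1); dR² = 153
sL = 60/193 = 60/193
sR = 60/153 = 20/51
mL = -1·sL + 1·sR = 800/9843
mR = -1·sL + -1·sR = -6920/9843

60/193 20/51 800/9843 -6920/9843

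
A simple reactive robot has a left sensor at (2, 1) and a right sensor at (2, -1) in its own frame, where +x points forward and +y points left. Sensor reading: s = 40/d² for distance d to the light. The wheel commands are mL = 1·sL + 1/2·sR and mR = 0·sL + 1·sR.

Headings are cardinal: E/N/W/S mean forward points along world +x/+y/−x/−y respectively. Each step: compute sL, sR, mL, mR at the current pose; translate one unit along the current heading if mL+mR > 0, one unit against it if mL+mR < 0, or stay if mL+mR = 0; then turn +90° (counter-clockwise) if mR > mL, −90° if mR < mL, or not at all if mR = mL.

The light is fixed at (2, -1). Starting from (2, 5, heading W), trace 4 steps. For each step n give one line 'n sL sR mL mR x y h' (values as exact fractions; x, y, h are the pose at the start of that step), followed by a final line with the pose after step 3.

0 40/29 40/53 2700/1537 40/53 2 5 W
1 10/17 5/8 245/272 5/8 1 5 N
2 8/13 40/37 556/481 40/37 1 6 E
3 20/13 20/13 30/13 20/13 2 6 S
final 2 5 W

n=0: pose=(2,5,W); sL=40/29, sR=40/53; mL=2700/1537, mR=40/53; mL+mR=3860/1537 → advance +1; mR−mL=-1540/1537 → turn -1·90°
n=1: pose=(1,5,N); sL=10/17, sR=5/8; mL=245/272, mR=5/8; mL+mR=415/272 → advance +1; mR−mL=-75/272 → turn -1·90°
n=2: pose=(1,6,E); sL=8/13, sR=40/37; mL=556/481, mR=40/37; mL+mR=1076/481 → advance +1; mR−mL=-36/481 → turn -1·90°
n=3: pose=(2,6,S); sL=20/13, sR=20/13; mL=30/13, mR=20/13; mL+mR=50/13 → advance +1; mR−mL=-10/13 → turn -1·90°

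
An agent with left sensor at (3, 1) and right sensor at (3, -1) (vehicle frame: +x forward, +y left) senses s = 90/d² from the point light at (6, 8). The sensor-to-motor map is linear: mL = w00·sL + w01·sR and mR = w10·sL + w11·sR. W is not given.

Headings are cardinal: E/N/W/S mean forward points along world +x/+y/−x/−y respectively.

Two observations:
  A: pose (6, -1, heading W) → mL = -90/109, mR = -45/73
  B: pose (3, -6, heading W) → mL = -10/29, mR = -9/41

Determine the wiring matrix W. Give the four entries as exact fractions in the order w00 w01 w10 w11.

-1 0 0 -1/2

obs A: pose=(6,-1,W) → sL=90/109, sR=90/73, mL=-90/109, mR=-45/73
obs B: pose=(3,-6,W) → sL=10/29, sR=18/41, mL=-10/29, mR=-9/41
sensor matrix S = [[90/109, 90/73], [10/29, 18/41]]; det S = -592560/9460873
solve [mL_A; mL_B] = S·[w00; w01] and [mR_A; mR_B] = S·[w10; w11]:
  w00 = -1, w01 = 0, w10 = 0, w11 = -1/2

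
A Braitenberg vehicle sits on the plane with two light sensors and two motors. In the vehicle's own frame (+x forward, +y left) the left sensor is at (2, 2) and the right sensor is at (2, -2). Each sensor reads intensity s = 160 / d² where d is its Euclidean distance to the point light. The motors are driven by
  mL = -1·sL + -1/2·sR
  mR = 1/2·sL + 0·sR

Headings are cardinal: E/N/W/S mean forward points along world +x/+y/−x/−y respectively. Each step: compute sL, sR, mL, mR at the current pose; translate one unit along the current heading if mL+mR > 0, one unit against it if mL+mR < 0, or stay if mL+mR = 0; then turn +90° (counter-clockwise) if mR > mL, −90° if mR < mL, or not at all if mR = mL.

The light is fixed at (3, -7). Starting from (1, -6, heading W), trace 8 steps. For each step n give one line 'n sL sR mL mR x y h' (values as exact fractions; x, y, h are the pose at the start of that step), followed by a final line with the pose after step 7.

0 160/17 32/5 -1072/85 80/17 1 -6 W
1 80 16 -88 40 2 -6 S
2 160/17 160 -1520/17 80/17 2 -5 E
3 5 10 -10 5/2 1 -5 N
4 160/17 32/5 -1072/85 80/17 1 -6 W
5 80 16 -88 40 2 -6 S
6 160/17 160 -1520/17 80/17 2 -5 E
7 5 10 -10 5/2 1 -5 N
final 1 -6 W

n=0: pose=(1,-6,W); sL=160/17, sR=32/5; mL=-1072/85, mR=80/17; mL+mR=-672/85 → advance -1; mR−mL=1472/85 → turn +1·90°
n=1: pose=(2,-6,S); sL=80, sR=16; mL=-88, mR=40; mL+mR=-48 → advance -1; mR−mL=128 → turn +1·90°
n=2: pose=(2,-5,E); sL=160/17, sR=160; mL=-1520/17, mR=80/17; mL+mR=-1440/17 → advance -1; mR−mL=1600/17 → turn +1·90°
n=3: pose=(1,-5,N); sL=5, sR=10; mL=-10, mR=5/2; mL+mR=-15/2 → advance -1; mR−mL=25/2 → turn +1·90°
n=4: pose=(1,-6,W); sL=160/17, sR=32/5; mL=-1072/85, mR=80/17; mL+mR=-672/85 → advance -1; mR−mL=1472/85 → turn +1·90°
n=5: pose=(2,-6,S); sL=80, sR=16; mL=-88, mR=40; mL+mR=-48 → advance -1; mR−mL=128 → turn +1·90°
n=6: pose=(2,-5,E); sL=160/17, sR=160; mL=-1520/17, mR=80/17; mL+mR=-1440/17 → advance -1; mR−mL=1600/17 → turn +1·90°
n=7: pose=(1,-5,N); sL=5, sR=10; mL=-10, mR=5/2; mL+mR=-15/2 → advance -1; mR−mL=25/2 → turn +1·90°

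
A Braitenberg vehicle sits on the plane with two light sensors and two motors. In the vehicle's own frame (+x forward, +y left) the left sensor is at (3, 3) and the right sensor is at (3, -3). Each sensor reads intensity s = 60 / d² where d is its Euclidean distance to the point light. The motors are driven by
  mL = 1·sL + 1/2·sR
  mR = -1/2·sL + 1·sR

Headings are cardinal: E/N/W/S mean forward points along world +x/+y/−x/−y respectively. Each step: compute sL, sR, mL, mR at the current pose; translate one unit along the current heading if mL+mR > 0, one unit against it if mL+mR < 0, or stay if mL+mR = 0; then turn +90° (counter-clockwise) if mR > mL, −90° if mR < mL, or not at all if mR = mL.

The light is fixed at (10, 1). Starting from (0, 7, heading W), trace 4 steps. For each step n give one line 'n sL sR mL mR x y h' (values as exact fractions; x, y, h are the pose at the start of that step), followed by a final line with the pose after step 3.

0 30/89 6/25 1017/2225 159/2225 0 7 W
1 60/277 12/29 3402/8033 2454/8033 -1 7 N
2 15/41 3/4 243/328 93/164 -1 8 E
3 12/13 12/37 522/481 -66/481 0 8 S
final 0 7 W

n=0: pose=(0,7,W); sL=30/89, sR=6/25; mL=1017/2225, mR=159/2225; mL+mR=1176/2225 → advance +1; mR−mL=-858/2225 → turn -1·90°
n=1: pose=(-1,7,N); sL=60/277, sR=12/29; mL=3402/8033, mR=2454/8033; mL+mR=5856/8033 → advance +1; mR−mL=-948/8033 → turn -1·90°
n=2: pose=(-1,8,E); sL=15/41, sR=3/4; mL=243/328, mR=93/164; mL+mR=429/328 → advance +1; mR−mL=-57/328 → turn -1·90°
n=3: pose=(0,8,S); sL=12/13, sR=12/37; mL=522/481, mR=-66/481; mL+mR=456/481 → advance +1; mR−mL=-588/481 → turn -1·90°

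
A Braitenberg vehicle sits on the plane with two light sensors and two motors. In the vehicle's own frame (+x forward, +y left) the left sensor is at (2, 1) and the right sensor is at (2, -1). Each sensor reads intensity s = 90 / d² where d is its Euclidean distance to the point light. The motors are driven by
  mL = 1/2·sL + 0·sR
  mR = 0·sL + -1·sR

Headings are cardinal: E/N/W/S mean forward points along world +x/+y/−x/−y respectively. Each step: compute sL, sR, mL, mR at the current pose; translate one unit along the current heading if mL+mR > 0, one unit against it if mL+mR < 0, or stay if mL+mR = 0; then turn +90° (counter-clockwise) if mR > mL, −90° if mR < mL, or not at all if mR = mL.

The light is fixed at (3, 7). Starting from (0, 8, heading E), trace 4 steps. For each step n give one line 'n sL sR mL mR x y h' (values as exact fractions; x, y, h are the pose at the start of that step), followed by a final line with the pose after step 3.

0 18 90 9 -90 0 8 E
1 9 45/13 9/2 -45/13 -1 8 S
2 90/37 90/37 45/37 -90/37 -1 7 W
3 9/2 45/4 9/4 -45/4 0 7 N
final 0 6 E

n=0: pose=(0,8,E); sL=18, sR=90; mL=9, mR=-90; mL+mR=-81 → advance -1; mR−mL=-99 → turn -1·90°
n=1: pose=(-1,8,S); sL=9, sR=45/13; mL=9/2, mR=-45/13; mL+mR=27/26 → advance +1; mR−mL=-207/26 → turn -1·90°
n=2: pose=(-1,7,W); sL=90/37, sR=90/37; mL=45/37, mR=-90/37; mL+mR=-45/37 → advance -1; mR−mL=-135/37 → turn -1·90°
n=3: pose=(0,7,N); sL=9/2, sR=45/4; mL=9/4, mR=-45/4; mL+mR=-9 → advance -1; mR−mL=-27/2 → turn -1·90°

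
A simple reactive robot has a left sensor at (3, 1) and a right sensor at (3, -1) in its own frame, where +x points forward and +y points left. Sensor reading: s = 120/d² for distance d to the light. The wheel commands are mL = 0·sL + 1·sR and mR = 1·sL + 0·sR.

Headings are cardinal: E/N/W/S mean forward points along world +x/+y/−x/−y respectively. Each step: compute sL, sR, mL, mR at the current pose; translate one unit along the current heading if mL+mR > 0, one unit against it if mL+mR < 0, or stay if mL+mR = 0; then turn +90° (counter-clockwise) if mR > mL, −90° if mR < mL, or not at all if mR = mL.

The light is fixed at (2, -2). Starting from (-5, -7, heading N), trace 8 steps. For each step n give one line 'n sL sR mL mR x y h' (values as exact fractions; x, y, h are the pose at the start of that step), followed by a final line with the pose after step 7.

0 30/17 3 3 30/17 -5 -7 N
1 24/5 120/41 120/41 24/5 -5 -6 E
2 12/5 60/13 60/13 12/5 -4 -6 N
3 120/13 24/5 24/5 120/13 -4 -5 E
4 10/3 15/2 15/2 10/3 -3 -5 N
5 24 120/13 120/13 24 -3 -4 E
6 60/13 12 12 60/13 -2 -4 N
7 120 24 24 120 -2 -3 E
final -1 -3 N

n=0: pose=(-5,-7,N); sL=30/17, sR=3; mL=3, mR=30/17; mL+mR=81/17 → advance +1; mR−mL=-21/17 → turn -1·90°
n=1: pose=(-5,-6,E); sL=24/5, sR=120/41; mL=120/41, mR=24/5; mL+mR=1584/205 → advance +1; mR−mL=384/205 → turn +1·90°
n=2: pose=(-4,-6,N); sL=12/5, sR=60/13; mL=60/13, mR=12/5; mL+mR=456/65 → advance +1; mR−mL=-144/65 → turn -1·90°
n=3: pose=(-4,-5,E); sL=120/13, sR=24/5; mL=24/5, mR=120/13; mL+mR=912/65 → advance +1; mR−mL=288/65 → turn +1·90°
n=4: pose=(-3,-5,N); sL=10/3, sR=15/2; mL=15/2, mR=10/3; mL+mR=65/6 → advance +1; mR−mL=-25/6 → turn -1·90°
n=5: pose=(-3,-4,E); sL=24, sR=120/13; mL=120/13, mR=24; mL+mR=432/13 → advance +1; mR−mL=192/13 → turn +1·90°
n=6: pose=(-2,-4,N); sL=60/13, sR=12; mL=12, mR=60/13; mL+mR=216/13 → advance +1; mR−mL=-96/13 → turn -1·90°
n=7: pose=(-2,-3,E); sL=120, sR=24; mL=24, mR=120; mL+mR=144 → advance +1; mR−mL=96 → turn +1·90°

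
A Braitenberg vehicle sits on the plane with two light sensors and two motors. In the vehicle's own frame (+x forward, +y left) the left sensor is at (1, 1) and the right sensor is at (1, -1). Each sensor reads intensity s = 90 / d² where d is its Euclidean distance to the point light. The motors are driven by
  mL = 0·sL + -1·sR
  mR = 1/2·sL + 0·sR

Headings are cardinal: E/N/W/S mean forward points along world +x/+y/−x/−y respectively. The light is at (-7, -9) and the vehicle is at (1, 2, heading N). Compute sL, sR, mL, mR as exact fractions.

left sensor world pos  = (0, 3); dL² = 193
right sensor world pos = (2, 3); dR² = 225
sL = 90/193 = 90/193
sR = 90/225 = 2/5
mL = 0·sL + -1·sR = -2/5
mR = 1/2·sL + 0·sR = 45/193

90/193 2/5 -2/5 45/193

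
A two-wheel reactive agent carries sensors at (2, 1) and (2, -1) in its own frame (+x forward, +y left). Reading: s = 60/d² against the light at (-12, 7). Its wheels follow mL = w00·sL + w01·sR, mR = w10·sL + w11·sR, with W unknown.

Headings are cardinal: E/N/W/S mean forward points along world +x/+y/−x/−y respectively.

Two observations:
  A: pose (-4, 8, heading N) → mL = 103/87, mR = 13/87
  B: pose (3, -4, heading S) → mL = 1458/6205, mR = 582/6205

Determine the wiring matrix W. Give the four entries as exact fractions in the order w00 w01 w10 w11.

obs A: pose=(-4,8,N) → sL=30/29, sR=2/3, mL=103/87, mR=13/87
obs B: pose=(3,-4,S) → sL=12/85, sR=12/73, mL=1458/6205, mR=582/6205
sensor matrix S = [[30/29, 2/3], [12/85, 12/73]]; det S = 13664/179945
solve [mL_A; mL_B] = S·[w00; w01] and [mR_A; mR_B] = S·[w10; w11]:
  w00 = 1/2, w01 = 1, w10 = -1/2, w11 = 1

1/2 1 -1/2 1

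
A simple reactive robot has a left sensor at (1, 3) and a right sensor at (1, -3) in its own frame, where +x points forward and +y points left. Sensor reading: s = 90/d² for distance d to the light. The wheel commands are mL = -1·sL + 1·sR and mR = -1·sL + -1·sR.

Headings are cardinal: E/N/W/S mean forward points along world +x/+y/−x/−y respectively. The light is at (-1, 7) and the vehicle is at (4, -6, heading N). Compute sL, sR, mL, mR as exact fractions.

45/74 45/104 -675/3848 -4005/3848

left sensor world pos  = (1, -5); dL² = 148
right sensor world pos = (7, -5); dR² = 208
sL = 90/148 = 45/74
sR = 90/208 = 45/104
mL = -1·sL + 1·sR = -675/3848
mR = -1·sL + -1·sR = -4005/3848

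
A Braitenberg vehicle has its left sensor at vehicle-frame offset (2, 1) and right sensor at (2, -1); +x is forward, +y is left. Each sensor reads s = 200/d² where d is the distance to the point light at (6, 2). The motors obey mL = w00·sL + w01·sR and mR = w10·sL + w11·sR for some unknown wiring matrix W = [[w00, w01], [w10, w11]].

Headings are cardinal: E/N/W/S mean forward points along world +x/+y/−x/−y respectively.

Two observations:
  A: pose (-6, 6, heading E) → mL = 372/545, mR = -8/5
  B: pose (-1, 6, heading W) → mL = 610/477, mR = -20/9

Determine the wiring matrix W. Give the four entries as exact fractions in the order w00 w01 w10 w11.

1 -1/2 -1 0

obs A: pose=(-6,6,E) → sL=8/5, sR=200/109, mL=372/545, mR=-8/5
obs B: pose=(-1,6,W) → sL=20/9, sR=100/53, mL=610/477, mR=-20/9
sensor matrix S = [[8/5, 200/109], [20/9, 100/53]]; det S = -55040/51993
solve [mL_A; mL_B] = S·[w00; w01] and [mR_A; mR_B] = S·[w10; w11]:
  w00 = 1, w01 = -1/2, w10 = -1, w11 = 0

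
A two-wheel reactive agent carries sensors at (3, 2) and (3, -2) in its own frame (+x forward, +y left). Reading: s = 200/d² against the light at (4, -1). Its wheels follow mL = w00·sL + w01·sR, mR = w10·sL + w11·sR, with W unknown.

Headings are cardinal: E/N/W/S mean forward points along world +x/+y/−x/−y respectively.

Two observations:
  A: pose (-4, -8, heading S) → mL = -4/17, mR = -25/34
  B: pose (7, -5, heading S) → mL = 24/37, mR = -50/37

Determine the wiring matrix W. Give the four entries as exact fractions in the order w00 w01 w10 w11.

obs A: pose=(-4,-8,S) → sL=25/17, sR=1, mL=-4/17, mR=-25/34
obs B: pose=(7,-5,S) → sL=100/37, sR=4, mL=24/37, mR=-50/37
sensor matrix S = [[25/17, 1], [100/37, 4]]; det S = 2000/629
solve [mL_A; mL_B] = S·[w00; w01] and [mR_A; mR_B] = S·[w10; w11]:
  w00 = -1/2, w01 = 1/2, w10 = -1/2, w11 = 0

-1/2 1/2 -1/2 0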